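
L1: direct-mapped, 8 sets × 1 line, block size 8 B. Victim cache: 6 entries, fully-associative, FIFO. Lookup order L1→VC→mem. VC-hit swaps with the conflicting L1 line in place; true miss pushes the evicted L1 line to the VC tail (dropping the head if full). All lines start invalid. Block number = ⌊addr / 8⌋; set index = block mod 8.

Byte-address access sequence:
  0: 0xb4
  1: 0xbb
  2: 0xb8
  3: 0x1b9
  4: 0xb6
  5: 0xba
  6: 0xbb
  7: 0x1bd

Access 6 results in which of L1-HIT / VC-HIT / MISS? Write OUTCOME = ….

  [0] addr=0xb4 blk=22 s=6: MISS | VC []
  [1] addr=0xbb blk=23 s=7: MISS | VC []
  [2] addr=0xb8 blk=23 s=7: L1-HIT | VC []
  [3] addr=0x1b9 blk=55 s=7: MISS | VC [23]
  [4] addr=0xb6 blk=22 s=6: L1-HIT | VC [23]
  [5] addr=0xba blk=23 s=7: VC-HIT | VC [55]
  [6] addr=0xbb blk=23 s=7: L1-HIT | VC [55]
  [7] addr=0x1bd blk=55 s=7: VC-HIT | VC [23]

OUTCOME = L1-HIT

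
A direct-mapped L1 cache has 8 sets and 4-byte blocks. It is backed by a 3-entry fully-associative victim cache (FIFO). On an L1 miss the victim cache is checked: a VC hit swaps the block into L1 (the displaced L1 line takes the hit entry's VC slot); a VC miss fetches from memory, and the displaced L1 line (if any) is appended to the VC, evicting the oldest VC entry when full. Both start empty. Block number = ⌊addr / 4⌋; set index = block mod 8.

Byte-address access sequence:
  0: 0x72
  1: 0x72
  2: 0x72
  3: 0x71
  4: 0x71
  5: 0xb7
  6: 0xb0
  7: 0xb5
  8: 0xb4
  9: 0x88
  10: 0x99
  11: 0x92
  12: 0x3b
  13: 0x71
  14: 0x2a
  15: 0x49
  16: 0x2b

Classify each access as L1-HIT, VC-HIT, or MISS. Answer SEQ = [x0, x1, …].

SEQ = [MISS, L1-HIT, L1-HIT, L1-HIT, L1-HIT, MISS, MISS, L1-HIT, L1-HIT, MISS, MISS, MISS, MISS, VC-HIT, MISS, MISS, VC-HIT]

#0 0x72→b28/s4 MISS; vc=[]
#1 0x72→b28/s4 L1-HIT; vc=[]
#2 0x72→b28/s4 L1-HIT; vc=[]
#3 0x71→b28/s4 L1-HIT; vc=[]
#4 0x71→b28/s4 L1-HIT; vc=[]
#5 0xb7→b45/s5 MISS; vc=[]
#6 0xb0→b44/s4 MISS; vc=[28]
#7 0xb5→b45/s5 L1-HIT; vc=[28]
#8 0xb4→b45/s5 L1-HIT; vc=[28]
#9 0x88→b34/s2 MISS; vc=[28]
#10 0x99→b38/s6 MISS; vc=[28]
#11 0x92→b36/s4 MISS; vc=[28,44]
#12 0x3b→b14/s6 MISS; vc=[28,44,38]
#13 0x71→b28/s4 VC-HIT; vc=[36,44,38]
#14 0x2a→b10/s2 MISS; vc=[44,38,34]
#15 0x49→b18/s2 MISS; vc=[38,34,10]
#16 0x2b→b10/s2 VC-HIT; vc=[38,34,18]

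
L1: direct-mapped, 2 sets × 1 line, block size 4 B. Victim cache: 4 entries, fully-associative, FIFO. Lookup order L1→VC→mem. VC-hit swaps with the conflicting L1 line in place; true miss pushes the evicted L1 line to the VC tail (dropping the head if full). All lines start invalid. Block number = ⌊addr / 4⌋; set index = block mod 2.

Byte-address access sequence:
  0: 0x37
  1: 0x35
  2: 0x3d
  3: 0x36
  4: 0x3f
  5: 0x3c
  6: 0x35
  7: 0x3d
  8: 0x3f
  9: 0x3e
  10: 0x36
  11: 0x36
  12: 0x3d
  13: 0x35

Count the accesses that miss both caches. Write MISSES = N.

  [0] addr=0x37 blk=13 s=1: MISS | VC []
  [1] addr=0x35 blk=13 s=1: L1-HIT | VC []
  [2] addr=0x3d blk=15 s=1: MISS | VC [13]
  [3] addr=0x36 blk=13 s=1: VC-HIT | VC [15]
  [4] addr=0x3f blk=15 s=1: VC-HIT | VC [13]
  [5] addr=0x3c blk=15 s=1: L1-HIT | VC [13]
  [6] addr=0x35 blk=13 s=1: VC-HIT | VC [15]
  [7] addr=0x3d blk=15 s=1: VC-HIT | VC [13]
  [8] addr=0x3f blk=15 s=1: L1-HIT | VC [13]
  [9] addr=0x3e blk=15 s=1: L1-HIT | VC [13]
  [10] addr=0x36 blk=13 s=1: VC-HIT | VC [15]
  [11] addr=0x36 blk=13 s=1: L1-HIT | VC [15]
  [12] addr=0x3d blk=15 s=1: VC-HIT | VC [13]
  [13] addr=0x35 blk=13 s=1: VC-HIT | VC [15]

MISSES = 2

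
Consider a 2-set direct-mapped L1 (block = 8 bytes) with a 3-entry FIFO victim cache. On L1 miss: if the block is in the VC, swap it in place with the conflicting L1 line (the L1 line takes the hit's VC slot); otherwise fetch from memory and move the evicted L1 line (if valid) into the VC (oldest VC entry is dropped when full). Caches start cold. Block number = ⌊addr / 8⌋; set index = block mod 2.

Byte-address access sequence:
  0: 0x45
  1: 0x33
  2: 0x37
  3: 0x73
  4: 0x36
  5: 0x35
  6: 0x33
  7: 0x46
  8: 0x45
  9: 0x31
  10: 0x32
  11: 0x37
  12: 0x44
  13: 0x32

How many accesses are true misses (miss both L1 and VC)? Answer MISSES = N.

0: 0x45 (blk 8, set 0) → MISS  vc=[]
1: 0x33 (blk 6, set 0) → MISS  vc=[8]
2: 0x37 (blk 6, set 0) → L1-HIT  vc=[8]
3: 0x73 (blk 14, set 0) → MISS  vc=[8, 6]
4: 0x36 (blk 6, set 0) → VC-HIT  vc=[8, 14]
5: 0x35 (blk 6, set 0) → L1-HIT  vc=[8, 14]
6: 0x33 (blk 6, set 0) → L1-HIT  vc=[8, 14]
7: 0x46 (blk 8, set 0) → VC-HIT  vc=[6, 14]
8: 0x45 (blk 8, set 0) → L1-HIT  vc=[6, 14]
9: 0x31 (blk 6, set 0) → VC-HIT  vc=[8, 14]
10: 0x32 (blk 6, set 0) → L1-HIT  vc=[8, 14]
11: 0x37 (blk 6, set 0) → L1-HIT  vc=[8, 14]
12: 0x44 (blk 8, set 0) → VC-HIT  vc=[6, 14]
13: 0x32 (blk 6, set 0) → VC-HIT  vc=[8, 14]

MISSES = 3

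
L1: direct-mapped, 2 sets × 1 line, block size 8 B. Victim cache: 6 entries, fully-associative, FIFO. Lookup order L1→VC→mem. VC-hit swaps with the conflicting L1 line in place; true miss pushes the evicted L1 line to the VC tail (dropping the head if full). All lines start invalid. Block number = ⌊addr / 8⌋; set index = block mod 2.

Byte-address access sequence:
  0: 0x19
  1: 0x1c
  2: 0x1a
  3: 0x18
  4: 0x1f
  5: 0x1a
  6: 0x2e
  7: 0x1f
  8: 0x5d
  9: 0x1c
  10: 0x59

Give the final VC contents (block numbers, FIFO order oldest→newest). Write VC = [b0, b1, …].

  [0] addr=0x19 blk=3 s=1: MISS | VC []
  [1] addr=0x1c blk=3 s=1: L1-HIT | VC []
  [2] addr=0x1a blk=3 s=1: L1-HIT | VC []
  [3] addr=0x18 blk=3 s=1: L1-HIT | VC []
  [4] addr=0x1f blk=3 s=1: L1-HIT | VC []
  [5] addr=0x1a blk=3 s=1: L1-HIT | VC []
  [6] addr=0x2e blk=5 s=1: MISS | VC [3]
  [7] addr=0x1f blk=3 s=1: VC-HIT | VC [5]
  [8] addr=0x5d blk=11 s=1: MISS | VC [5, 3]
  [9] addr=0x1c blk=3 s=1: VC-HIT | VC [5, 11]
  [10] addr=0x59 blk=11 s=1: VC-HIT | VC [5, 3]

VC = [5, 3]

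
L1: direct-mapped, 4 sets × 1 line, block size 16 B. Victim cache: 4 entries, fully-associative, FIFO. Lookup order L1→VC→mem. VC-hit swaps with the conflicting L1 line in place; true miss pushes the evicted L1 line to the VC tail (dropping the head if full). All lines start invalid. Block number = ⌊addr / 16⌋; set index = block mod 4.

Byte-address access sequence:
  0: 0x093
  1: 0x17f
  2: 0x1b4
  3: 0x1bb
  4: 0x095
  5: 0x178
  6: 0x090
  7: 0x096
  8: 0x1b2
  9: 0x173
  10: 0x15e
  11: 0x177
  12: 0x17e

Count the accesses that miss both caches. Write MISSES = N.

  [0] addr=0x93 blk=9 s=1: MISS | VC []
  [1] addr=0x17f blk=23 s=3: MISS | VC []
  [2] addr=0x1b4 blk=27 s=3: MISS | VC [23]
  [3] addr=0x1bb blk=27 s=3: L1-HIT | VC [23]
  [4] addr=0x95 blk=9 s=1: L1-HIT | VC [23]
  [5] addr=0x178 blk=23 s=3: VC-HIT | VC [27]
  [6] addr=0x90 blk=9 s=1: L1-HIT | VC [27]
  [7] addr=0x96 blk=9 s=1: L1-HIT | VC [27]
  [8] addr=0x1b2 blk=27 s=3: VC-HIT | VC [23]
  [9] addr=0x173 blk=23 s=3: VC-HIT | VC [27]
  [10] addr=0x15e blk=21 s=1: MISS | VC [27, 9]
  [11] addr=0x177 blk=23 s=3: L1-HIT | VC [27, 9]
  [12] addr=0x17e blk=23 s=3: L1-HIT | VC [27, 9]

MISSES = 4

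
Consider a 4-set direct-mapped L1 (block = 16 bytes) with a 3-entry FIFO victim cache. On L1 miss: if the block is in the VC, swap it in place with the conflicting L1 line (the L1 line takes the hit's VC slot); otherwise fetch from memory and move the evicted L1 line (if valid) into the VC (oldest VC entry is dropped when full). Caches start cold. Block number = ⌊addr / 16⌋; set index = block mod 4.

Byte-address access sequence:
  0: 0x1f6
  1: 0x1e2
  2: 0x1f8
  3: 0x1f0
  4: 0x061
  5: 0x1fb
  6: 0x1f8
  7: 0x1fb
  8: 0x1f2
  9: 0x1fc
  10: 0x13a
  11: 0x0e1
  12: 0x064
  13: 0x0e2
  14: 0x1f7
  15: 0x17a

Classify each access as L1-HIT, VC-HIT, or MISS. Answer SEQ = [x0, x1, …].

  [0] addr=0x1f6 blk=31 s=3: MISS | VC []
  [1] addr=0x1e2 blk=30 s=2: MISS | VC []
  [2] addr=0x1f8 blk=31 s=3: L1-HIT | VC []
  [3] addr=0x1f0 blk=31 s=3: L1-HIT | VC []
  [4] addr=0x61 blk=6 s=2: MISS | VC [30]
  [5] addr=0x1fb blk=31 s=3: L1-HIT | VC [30]
  [6] addr=0x1f8 blk=31 s=3: L1-HIT | VC [30]
  [7] addr=0x1fb blk=31 s=3: L1-HIT | VC [30]
  [8] addr=0x1f2 blk=31 s=3: L1-HIT | VC [30]
  [9] addr=0x1fc blk=31 s=3: L1-HIT | VC [30]
  [10] addr=0x13a blk=19 s=3: MISS | VC [30, 31]
  [11] addr=0xe1 blk=14 s=2: MISS | VC [30, 31, 6]
  [12] addr=0x64 blk=6 s=2: VC-HIT | VC [30, 31, 14]
  [13] addr=0xe2 blk=14 s=2: VC-HIT | VC [30, 31, 6]
  [14] addr=0x1f7 blk=31 s=3: VC-HIT | VC [30, 19, 6]
  [15] addr=0x17a blk=23 s=3: MISS | VC [19, 6, 31]

SEQ = [MISS, MISS, L1-HIT, L1-HIT, MISS, L1-HIT, L1-HIT, L1-HIT, L1-HIT, L1-HIT, MISS, MISS, VC-HIT, VC-HIT, VC-HIT, MISS]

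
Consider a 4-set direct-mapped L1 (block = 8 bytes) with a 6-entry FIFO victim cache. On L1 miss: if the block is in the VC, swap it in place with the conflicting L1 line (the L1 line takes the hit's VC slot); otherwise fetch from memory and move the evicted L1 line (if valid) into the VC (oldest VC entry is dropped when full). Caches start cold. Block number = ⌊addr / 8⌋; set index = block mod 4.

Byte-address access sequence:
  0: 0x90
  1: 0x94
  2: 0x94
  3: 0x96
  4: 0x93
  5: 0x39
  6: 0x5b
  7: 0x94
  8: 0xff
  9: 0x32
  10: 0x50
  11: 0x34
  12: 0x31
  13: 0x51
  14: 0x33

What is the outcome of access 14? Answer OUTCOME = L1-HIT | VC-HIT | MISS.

OUTCOME = VC-HIT

#0 0x90→b18/s2 MISS; vc=[]
#1 0x94→b18/s2 L1-HIT; vc=[]
#2 0x94→b18/s2 L1-HIT; vc=[]
#3 0x96→b18/s2 L1-HIT; vc=[]
#4 0x93→b18/s2 L1-HIT; vc=[]
#5 0x39→b7/s3 MISS; vc=[]
#6 0x5b→b11/s3 MISS; vc=[7]
#7 0x94→b18/s2 L1-HIT; vc=[7]
#8 0xff→b31/s3 MISS; vc=[7,11]
#9 0x32→b6/s2 MISS; vc=[7,11,18]
#10 0x50→b10/s2 MISS; vc=[7,11,18,6]
#11 0x34→b6/s2 VC-HIT; vc=[7,11,18,10]
#12 0x31→b6/s2 L1-HIT; vc=[7,11,18,10]
#13 0x51→b10/s2 VC-HIT; vc=[7,11,18,6]
#14 0x33→b6/s2 VC-HIT; vc=[7,11,18,10]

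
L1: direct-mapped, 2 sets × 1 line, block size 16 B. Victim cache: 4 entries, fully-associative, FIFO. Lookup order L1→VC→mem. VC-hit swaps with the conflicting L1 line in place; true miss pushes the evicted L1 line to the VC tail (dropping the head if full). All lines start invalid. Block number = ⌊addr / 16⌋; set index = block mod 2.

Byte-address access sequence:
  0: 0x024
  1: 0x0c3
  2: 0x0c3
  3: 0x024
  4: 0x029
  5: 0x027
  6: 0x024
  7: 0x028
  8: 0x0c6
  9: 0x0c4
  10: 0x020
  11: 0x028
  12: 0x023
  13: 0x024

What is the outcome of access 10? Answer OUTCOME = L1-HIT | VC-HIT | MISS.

OUTCOME = VC-HIT

  [0] addr=0x24 blk=2 s=0: MISS | VC []
  [1] addr=0xc3 blk=12 s=0: MISS | VC [2]
  [2] addr=0xc3 blk=12 s=0: L1-HIT | VC [2]
  [3] addr=0x24 blk=2 s=0: VC-HIT | VC [12]
  [4] addr=0x29 blk=2 s=0: L1-HIT | VC [12]
  [5] addr=0x27 blk=2 s=0: L1-HIT | VC [12]
  [6] addr=0x24 blk=2 s=0: L1-HIT | VC [12]
  [7] addr=0x28 blk=2 s=0: L1-HIT | VC [12]
  [8] addr=0xc6 blk=12 s=0: VC-HIT | VC [2]
  [9] addr=0xc4 blk=12 s=0: L1-HIT | VC [2]
  [10] addr=0x20 blk=2 s=0: VC-HIT | VC [12]
  [11] addr=0x28 blk=2 s=0: L1-HIT | VC [12]
  [12] addr=0x23 blk=2 s=0: L1-HIT | VC [12]
  [13] addr=0x24 blk=2 s=0: L1-HIT | VC [12]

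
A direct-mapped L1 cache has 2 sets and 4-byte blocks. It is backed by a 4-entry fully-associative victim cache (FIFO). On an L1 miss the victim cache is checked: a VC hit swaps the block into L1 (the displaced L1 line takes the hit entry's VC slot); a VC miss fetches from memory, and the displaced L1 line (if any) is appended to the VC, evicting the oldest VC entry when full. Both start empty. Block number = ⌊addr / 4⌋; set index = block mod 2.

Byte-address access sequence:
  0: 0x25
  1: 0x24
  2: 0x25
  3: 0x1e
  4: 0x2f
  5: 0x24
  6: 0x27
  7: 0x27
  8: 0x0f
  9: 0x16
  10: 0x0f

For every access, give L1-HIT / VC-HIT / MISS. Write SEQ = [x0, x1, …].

#0 0x25→b9/s1 MISS; vc=[]
#1 0x24→b9/s1 L1-HIT; vc=[]
#2 0x25→b9/s1 L1-HIT; vc=[]
#3 0x1e→b7/s1 MISS; vc=[9]
#4 0x2f→b11/s1 MISS; vc=[9,7]
#5 0x24→b9/s1 VC-HIT; vc=[11,7]
#6 0x27→b9/s1 L1-HIT; vc=[11,7]
#7 0x27→b9/s1 L1-HIT; vc=[11,7]
#8 0xf→b3/s1 MISS; vc=[11,7,9]
#9 0x16→b5/s1 MISS; vc=[11,7,9,3]
#10 0xf→b3/s1 VC-HIT; vc=[11,7,9,5]

SEQ = [MISS, L1-HIT, L1-HIT, MISS, MISS, VC-HIT, L1-HIT, L1-HIT, MISS, MISS, VC-HIT]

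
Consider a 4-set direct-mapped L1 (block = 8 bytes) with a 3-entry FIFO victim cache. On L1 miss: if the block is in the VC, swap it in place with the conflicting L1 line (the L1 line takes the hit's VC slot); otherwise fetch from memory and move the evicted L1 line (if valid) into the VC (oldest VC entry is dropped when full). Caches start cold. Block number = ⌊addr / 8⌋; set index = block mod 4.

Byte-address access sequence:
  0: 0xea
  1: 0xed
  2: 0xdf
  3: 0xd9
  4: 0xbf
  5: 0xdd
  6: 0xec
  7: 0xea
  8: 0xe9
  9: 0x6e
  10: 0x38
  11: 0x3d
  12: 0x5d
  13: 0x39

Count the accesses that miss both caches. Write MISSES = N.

0: 0xea (blk 29, set 1) → MISS  vc=[]
1: 0xed (blk 29, set 1) → L1-HIT  vc=[]
2: 0xdf (blk 27, set 3) → MISS  vc=[]
3: 0xd9 (blk 27, set 3) → L1-HIT  vc=[]
4: 0xbf (blk 23, set 3) → MISS  vc=[27]
5: 0xdd (blk 27, set 3) → VC-HIT  vc=[23]
6: 0xec (blk 29, set 1) → L1-HIT  vc=[23]
7: 0xea (blk 29, set 1) → L1-HIT  vc=[23]
8: 0xe9 (blk 29, set 1) → L1-HIT  vc=[23]
9: 0x6e (blk 13, set 1) → MISS  vc=[23, 29]
10: 0x38 (blk 7, set 3) → MISS  vc=[23, 29, 27]
11: 0x3d (blk 7, set 3) → L1-HIT  vc=[23, 29, 27]
12: 0x5d (blk 11, set 3) → MISS  vc=[29, 27, 7]
13: 0x39 (blk 7, set 3) → VC-HIT  vc=[29, 27, 11]

MISSES = 6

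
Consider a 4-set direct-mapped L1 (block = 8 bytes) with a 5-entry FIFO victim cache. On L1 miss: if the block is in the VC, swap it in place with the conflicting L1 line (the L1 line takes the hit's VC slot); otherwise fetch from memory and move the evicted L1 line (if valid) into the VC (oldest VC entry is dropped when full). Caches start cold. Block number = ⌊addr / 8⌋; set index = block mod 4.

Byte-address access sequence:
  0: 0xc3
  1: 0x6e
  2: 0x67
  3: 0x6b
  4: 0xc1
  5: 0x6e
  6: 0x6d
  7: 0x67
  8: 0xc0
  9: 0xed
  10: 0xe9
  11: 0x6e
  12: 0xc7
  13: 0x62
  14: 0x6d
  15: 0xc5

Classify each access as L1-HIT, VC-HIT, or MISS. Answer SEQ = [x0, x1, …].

SEQ = [MISS, MISS, MISS, L1-HIT, VC-HIT, L1-HIT, L1-HIT, VC-HIT, VC-HIT, MISS, L1-HIT, VC-HIT, L1-HIT, VC-HIT, L1-HIT, VC-HIT]

  [0] addr=0xc3 blk=24 s=0: MISS | VC []
  [1] addr=0x6e blk=13 s=1: MISS | VC []
  [2] addr=0x67 blk=12 s=0: MISS | VC [24]
  [3] addr=0x6b blk=13 s=1: L1-HIT | VC [24]
  [4] addr=0xc1 blk=24 s=0: VC-HIT | VC [12]
  [5] addr=0x6e blk=13 s=1: L1-HIT | VC [12]
  [6] addr=0x6d blk=13 s=1: L1-HIT | VC [12]
  [7] addr=0x67 blk=12 s=0: VC-HIT | VC [24]
  [8] addr=0xc0 blk=24 s=0: VC-HIT | VC [12]
  [9] addr=0xed blk=29 s=1: MISS | VC [12, 13]
  [10] addr=0xe9 blk=29 s=1: L1-HIT | VC [12, 13]
  [11] addr=0x6e blk=13 s=1: VC-HIT | VC [12, 29]
  [12] addr=0xc7 blk=24 s=0: L1-HIT | VC [12, 29]
  [13] addr=0x62 blk=12 s=0: VC-HIT | VC [24, 29]
  [14] addr=0x6d blk=13 s=1: L1-HIT | VC [24, 29]
  [15] addr=0xc5 blk=24 s=0: VC-HIT | VC [12, 29]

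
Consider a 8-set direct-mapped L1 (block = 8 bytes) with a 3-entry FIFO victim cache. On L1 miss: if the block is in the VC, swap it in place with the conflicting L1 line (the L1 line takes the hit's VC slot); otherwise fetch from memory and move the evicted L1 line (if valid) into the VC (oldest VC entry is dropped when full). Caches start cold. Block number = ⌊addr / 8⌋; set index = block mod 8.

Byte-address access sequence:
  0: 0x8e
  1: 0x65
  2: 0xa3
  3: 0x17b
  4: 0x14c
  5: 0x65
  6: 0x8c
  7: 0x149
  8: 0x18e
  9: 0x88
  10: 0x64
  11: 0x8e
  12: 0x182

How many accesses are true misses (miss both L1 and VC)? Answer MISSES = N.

#0 0x8e→b17/s1 MISS; vc=[]
#1 0x65→b12/s4 MISS; vc=[]
#2 0xa3→b20/s4 MISS; vc=[12]
#3 0x17b→b47/s7 MISS; vc=[12]
#4 0x14c→b41/s1 MISS; vc=[12,17]
#5 0x65→b12/s4 VC-HIT; vc=[20,17]
#6 0x8c→b17/s1 VC-HIT; vc=[20,41]
#7 0x149→b41/s1 VC-HIT; vc=[20,17]
#8 0x18e→b49/s1 MISS; vc=[20,17,41]
#9 0x88→b17/s1 VC-HIT; vc=[20,49,41]
#10 0x64→b12/s4 L1-HIT; vc=[20,49,41]
#11 0x8e→b17/s1 L1-HIT; vc=[20,49,41]
#12 0x182→b48/s0 MISS; vc=[20,49,41]

MISSES = 7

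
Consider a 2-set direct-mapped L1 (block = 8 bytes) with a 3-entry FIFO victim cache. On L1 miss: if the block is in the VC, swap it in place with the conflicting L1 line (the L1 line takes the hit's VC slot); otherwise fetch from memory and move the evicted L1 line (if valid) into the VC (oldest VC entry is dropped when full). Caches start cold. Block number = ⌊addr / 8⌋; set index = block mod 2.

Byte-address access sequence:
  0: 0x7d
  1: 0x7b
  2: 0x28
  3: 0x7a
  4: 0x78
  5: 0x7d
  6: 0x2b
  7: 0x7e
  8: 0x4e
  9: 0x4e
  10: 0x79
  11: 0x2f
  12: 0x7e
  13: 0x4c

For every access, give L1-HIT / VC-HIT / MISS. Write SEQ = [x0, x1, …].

  [0] addr=0x7d blk=15 s=1: MISS | VC []
  [1] addr=0x7b blk=15 s=1: L1-HIT | VC []
  [2] addr=0x28 blk=5 s=1: MISS | VC [15]
  [3] addr=0x7a blk=15 s=1: VC-HIT | VC [5]
  [4] addr=0x78 blk=15 s=1: L1-HIT | VC [5]
  [5] addr=0x7d blk=15 s=1: L1-HIT | VC [5]
  [6] addr=0x2b blk=5 s=1: VC-HIT | VC [15]
  [7] addr=0x7e blk=15 s=1: VC-HIT | VC [5]
  [8] addr=0x4e blk=9 s=1: MISS | VC [5, 15]
  [9] addr=0x4e blk=9 s=1: L1-HIT | VC [5, 15]
  [10] addr=0x79 blk=15 s=1: VC-HIT | VC [5, 9]
  [11] addr=0x2f blk=5 s=1: VC-HIT | VC [15, 9]
  [12] addr=0x7e blk=15 s=1: VC-HIT | VC [5, 9]
  [13] addr=0x4c blk=9 s=1: VC-HIT | VC [5, 15]

SEQ = [MISS, L1-HIT, MISS, VC-HIT, L1-HIT, L1-HIT, VC-HIT, VC-HIT, MISS, L1-HIT, VC-HIT, VC-HIT, VC-HIT, VC-HIT]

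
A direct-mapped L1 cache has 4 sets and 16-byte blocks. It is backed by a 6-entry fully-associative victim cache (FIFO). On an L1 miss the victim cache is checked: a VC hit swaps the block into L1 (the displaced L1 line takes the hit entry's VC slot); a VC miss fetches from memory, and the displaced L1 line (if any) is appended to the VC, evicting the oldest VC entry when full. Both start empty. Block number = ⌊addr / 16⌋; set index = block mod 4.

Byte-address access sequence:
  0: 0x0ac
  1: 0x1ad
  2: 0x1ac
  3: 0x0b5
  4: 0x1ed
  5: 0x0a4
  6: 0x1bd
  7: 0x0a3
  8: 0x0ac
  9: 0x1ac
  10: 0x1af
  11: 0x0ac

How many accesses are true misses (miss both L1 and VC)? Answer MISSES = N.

  [0] addr=0xac blk=10 s=2: MISS | VC []
  [1] addr=0x1ad blk=26 s=2: MISS | VC [10]
  [2] addr=0x1ac blk=26 s=2: L1-HIT | VC [10]
  [3] addr=0xb5 blk=11 s=3: MISS | VC [10]
  [4] addr=0x1ed blk=30 s=2: MISS | VC [10, 26]
  [5] addr=0xa4 blk=10 s=2: VC-HIT | VC [30, 26]
  [6] addr=0x1bd blk=27 s=3: MISS | VC [30, 26, 11]
  [7] addr=0xa3 blk=10 s=2: L1-HIT | VC [30, 26, 11]
  [8] addr=0xac blk=10 s=2: L1-HIT | VC [30, 26, 11]
  [9] addr=0x1ac blk=26 s=2: VC-HIT | VC [30, 10, 11]
  [10] addr=0x1af blk=26 s=2: L1-HIT | VC [30, 10, 11]
  [11] addr=0xac blk=10 s=2: VC-HIT | VC [30, 26, 11]

MISSES = 5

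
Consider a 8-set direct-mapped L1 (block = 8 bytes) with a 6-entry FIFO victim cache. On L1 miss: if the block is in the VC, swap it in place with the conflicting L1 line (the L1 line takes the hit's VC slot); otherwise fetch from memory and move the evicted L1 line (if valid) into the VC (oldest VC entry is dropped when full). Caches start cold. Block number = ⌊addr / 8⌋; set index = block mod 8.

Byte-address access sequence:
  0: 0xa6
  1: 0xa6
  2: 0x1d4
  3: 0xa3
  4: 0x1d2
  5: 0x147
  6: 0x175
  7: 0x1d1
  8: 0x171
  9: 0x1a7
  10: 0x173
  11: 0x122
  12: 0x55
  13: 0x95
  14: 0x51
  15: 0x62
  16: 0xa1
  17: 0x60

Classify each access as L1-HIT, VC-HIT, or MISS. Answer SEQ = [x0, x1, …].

SEQ = [MISS, L1-HIT, MISS, L1-HIT, L1-HIT, MISS, MISS, L1-HIT, L1-HIT, MISS, L1-HIT, MISS, MISS, MISS, VC-HIT, MISS, VC-HIT, VC-HIT]

#0 0xa6→b20/s4 MISS; vc=[]
#1 0xa6→b20/s4 L1-HIT; vc=[]
#2 0x1d4→b58/s2 MISS; vc=[]
#3 0xa3→b20/s4 L1-HIT; vc=[]
#4 0x1d2→b58/s2 L1-HIT; vc=[]
#5 0x147→b40/s0 MISS; vc=[]
#6 0x175→b46/s6 MISS; vc=[]
#7 0x1d1→b58/s2 L1-HIT; vc=[]
#8 0x171→b46/s6 L1-HIT; vc=[]
#9 0x1a7→b52/s4 MISS; vc=[20]
#10 0x173→b46/s6 L1-HIT; vc=[20]
#11 0x122→b36/s4 MISS; vc=[20,52]
#12 0x55→b10/s2 MISS; vc=[20,52,58]
#13 0x95→b18/s2 MISS; vc=[20,52,58,10]
#14 0x51→b10/s2 VC-HIT; vc=[20,52,58,18]
#15 0x62→b12/s4 MISS; vc=[20,52,58,18,36]
#16 0xa1→b20/s4 VC-HIT; vc=[12,52,58,18,36]
#17 0x60→b12/s4 VC-HIT; vc=[20,52,58,18,36]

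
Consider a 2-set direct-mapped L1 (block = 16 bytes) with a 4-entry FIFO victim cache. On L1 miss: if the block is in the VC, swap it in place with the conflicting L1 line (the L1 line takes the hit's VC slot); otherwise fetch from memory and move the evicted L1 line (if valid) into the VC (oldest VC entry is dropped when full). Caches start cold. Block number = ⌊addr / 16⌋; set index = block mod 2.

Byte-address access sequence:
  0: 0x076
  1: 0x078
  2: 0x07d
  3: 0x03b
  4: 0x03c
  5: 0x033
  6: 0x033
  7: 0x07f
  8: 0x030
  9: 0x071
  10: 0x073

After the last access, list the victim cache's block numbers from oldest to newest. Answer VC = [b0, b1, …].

0: 0x76 (blk 7, set 1) → MISS  vc=[]
1: 0x78 (blk 7, set 1) → L1-HIT  vc=[]
2: 0x7d (blk 7, set 1) → L1-HIT  vc=[]
3: 0x3b (blk 3, set 1) → MISS  vc=[7]
4: 0x3c (blk 3, set 1) → L1-HIT  vc=[7]
5: 0x33 (blk 3, set 1) → L1-HIT  vc=[7]
6: 0x33 (blk 3, set 1) → L1-HIT  vc=[7]
7: 0x7f (blk 7, set 1) → VC-HIT  vc=[3]
8: 0x30 (blk 3, set 1) → VC-HIT  vc=[7]
9: 0x71 (blk 7, set 1) → VC-HIT  vc=[3]
10: 0x73 (blk 7, set 1) → L1-HIT  vc=[3]

VC = [3]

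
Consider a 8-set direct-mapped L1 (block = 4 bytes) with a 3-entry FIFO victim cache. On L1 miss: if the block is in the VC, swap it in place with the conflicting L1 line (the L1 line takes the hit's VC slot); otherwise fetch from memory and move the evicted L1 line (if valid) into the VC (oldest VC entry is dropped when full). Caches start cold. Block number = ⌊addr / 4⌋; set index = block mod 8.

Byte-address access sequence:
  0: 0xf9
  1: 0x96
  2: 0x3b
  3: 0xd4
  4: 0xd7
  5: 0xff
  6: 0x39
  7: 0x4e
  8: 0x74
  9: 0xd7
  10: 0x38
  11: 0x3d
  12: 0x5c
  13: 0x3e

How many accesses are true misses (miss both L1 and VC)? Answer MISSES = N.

#0 0xf9→b62/s6 MISS; vc=[]
#1 0x96→b37/s5 MISS; vc=[]
#2 0x3b→b14/s6 MISS; vc=[62]
#3 0xd4→b53/s5 MISS; vc=[62,37]
#4 0xd7→b53/s5 L1-HIT; vc=[62,37]
#5 0xff→b63/s7 MISS; vc=[62,37]
#6 0x39→b14/s6 L1-HIT; vc=[62,37]
#7 0x4e→b19/s3 MISS; vc=[62,37]
#8 0x74→b29/s5 MISS; vc=[62,37,53]
#9 0xd7→b53/s5 VC-HIT; vc=[62,37,29]
#10 0x38→b14/s6 L1-HIT; vc=[62,37,29]
#11 0x3d→b15/s7 MISS; vc=[37,29,63]
#12 0x5c→b23/s7 MISS; vc=[29,63,15]
#13 0x3e→b15/s7 VC-HIT; vc=[29,63,23]

MISSES = 9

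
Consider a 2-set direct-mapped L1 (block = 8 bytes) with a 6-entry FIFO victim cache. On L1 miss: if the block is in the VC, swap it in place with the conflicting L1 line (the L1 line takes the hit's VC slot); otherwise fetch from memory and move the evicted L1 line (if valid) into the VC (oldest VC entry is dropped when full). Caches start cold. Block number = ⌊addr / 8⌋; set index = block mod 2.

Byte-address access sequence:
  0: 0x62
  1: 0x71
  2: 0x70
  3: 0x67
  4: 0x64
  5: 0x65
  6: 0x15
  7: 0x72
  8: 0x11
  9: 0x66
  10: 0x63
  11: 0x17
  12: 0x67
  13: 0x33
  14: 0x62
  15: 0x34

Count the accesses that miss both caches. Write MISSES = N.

MISSES = 4

#0 0x62→b12/s0 MISS; vc=[]
#1 0x71→b14/s0 MISS; vc=[12]
#2 0x70→b14/s0 L1-HIT; vc=[12]
#3 0x67→b12/s0 VC-HIT; vc=[14]
#4 0x64→b12/s0 L1-HIT; vc=[14]
#5 0x65→b12/s0 L1-HIT; vc=[14]
#6 0x15→b2/s0 MISS; vc=[14,12]
#7 0x72→b14/s0 VC-HIT; vc=[2,12]
#8 0x11→b2/s0 VC-HIT; vc=[14,12]
#9 0x66→b12/s0 VC-HIT; vc=[14,2]
#10 0x63→b12/s0 L1-HIT; vc=[14,2]
#11 0x17→b2/s0 VC-HIT; vc=[14,12]
#12 0x67→b12/s0 VC-HIT; vc=[14,2]
#13 0x33→b6/s0 MISS; vc=[14,2,12]
#14 0x62→b12/s0 VC-HIT; vc=[14,2,6]
#15 0x34→b6/s0 VC-HIT; vc=[14,2,12]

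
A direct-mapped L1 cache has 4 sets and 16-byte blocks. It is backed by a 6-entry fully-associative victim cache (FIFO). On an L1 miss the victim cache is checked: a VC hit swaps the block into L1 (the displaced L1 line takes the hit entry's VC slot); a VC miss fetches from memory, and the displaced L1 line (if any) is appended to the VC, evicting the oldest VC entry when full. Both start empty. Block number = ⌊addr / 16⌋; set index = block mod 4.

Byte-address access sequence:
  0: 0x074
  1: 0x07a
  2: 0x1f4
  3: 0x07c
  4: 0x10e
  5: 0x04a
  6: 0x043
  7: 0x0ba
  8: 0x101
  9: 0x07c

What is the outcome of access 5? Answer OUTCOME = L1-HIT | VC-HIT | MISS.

OUTCOME = MISS

  [0] addr=0x74 blk=7 s=3: MISS | VC []
  [1] addr=0x7a blk=7 s=3: L1-HIT | VC []
  [2] addr=0x1f4 blk=31 s=3: MISS | VC [7]
  [3] addr=0x7c blk=7 s=3: VC-HIT | VC [31]
  [4] addr=0x10e blk=16 s=0: MISS | VC [31]
  [5] addr=0x4a blk=4 s=0: MISS | VC [31, 16]
  [6] addr=0x43 blk=4 s=0: L1-HIT | VC [31, 16]
  [7] addr=0xba blk=11 s=3: MISS | VC [31, 16, 7]
  [8] addr=0x101 blk=16 s=0: VC-HIT | VC [31, 4, 7]
  [9] addr=0x7c blk=7 s=3: VC-HIT | VC [31, 4, 11]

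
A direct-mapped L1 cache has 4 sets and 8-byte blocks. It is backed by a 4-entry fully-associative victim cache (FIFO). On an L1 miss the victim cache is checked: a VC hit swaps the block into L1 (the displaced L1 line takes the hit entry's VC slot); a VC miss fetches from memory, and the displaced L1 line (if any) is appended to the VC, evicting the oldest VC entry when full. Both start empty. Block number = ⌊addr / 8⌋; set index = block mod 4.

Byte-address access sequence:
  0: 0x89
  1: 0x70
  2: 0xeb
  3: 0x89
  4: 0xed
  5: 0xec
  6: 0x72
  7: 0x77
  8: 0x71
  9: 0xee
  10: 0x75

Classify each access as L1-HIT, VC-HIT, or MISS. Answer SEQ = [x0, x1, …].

SEQ = [MISS, MISS, MISS, VC-HIT, VC-HIT, L1-HIT, L1-HIT, L1-HIT, L1-HIT, L1-HIT, L1-HIT]

#0 0x89→b17/s1 MISS; vc=[]
#1 0x70→b14/s2 MISS; vc=[]
#2 0xeb→b29/s1 MISS; vc=[17]
#3 0x89→b17/s1 VC-HIT; vc=[29]
#4 0xed→b29/s1 VC-HIT; vc=[17]
#5 0xec→b29/s1 L1-HIT; vc=[17]
#6 0x72→b14/s2 L1-HIT; vc=[17]
#7 0x77→b14/s2 L1-HIT; vc=[17]
#8 0x71→b14/s2 L1-HIT; vc=[17]
#9 0xee→b29/s1 L1-HIT; vc=[17]
#10 0x75→b14/s2 L1-HIT; vc=[17]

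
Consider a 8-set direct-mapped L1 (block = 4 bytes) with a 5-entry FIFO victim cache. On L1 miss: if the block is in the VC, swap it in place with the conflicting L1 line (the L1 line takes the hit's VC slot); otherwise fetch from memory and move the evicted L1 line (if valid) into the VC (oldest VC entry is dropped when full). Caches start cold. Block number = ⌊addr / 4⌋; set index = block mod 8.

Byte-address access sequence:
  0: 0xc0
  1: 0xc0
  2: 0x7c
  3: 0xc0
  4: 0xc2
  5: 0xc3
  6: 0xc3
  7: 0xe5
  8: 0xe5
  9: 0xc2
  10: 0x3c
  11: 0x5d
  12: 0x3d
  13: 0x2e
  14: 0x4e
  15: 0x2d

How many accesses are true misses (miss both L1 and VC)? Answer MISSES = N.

  [0] addr=0xc0 blk=48 s=0: MISS | VC []
  [1] addr=0xc0 blk=48 s=0: L1-HIT | VC []
  [2] addr=0x7c blk=31 s=7: MISS | VC []
  [3] addr=0xc0 blk=48 s=0: L1-HIT | VC []
  [4] addr=0xc2 blk=48 s=0: L1-HIT | VC []
  [5] addr=0xc3 blk=48 s=0: L1-HIT | VC []
  [6] addr=0xc3 blk=48 s=0: L1-HIT | VC []
  [7] addr=0xe5 blk=57 s=1: MISS | VC []
  [8] addr=0xe5 blk=57 s=1: L1-HIT | VC []
  [9] addr=0xc2 blk=48 s=0: L1-HIT | VC []
  [10] addr=0x3c blk=15 s=7: MISS | VC [31]
  [11] addr=0x5d blk=23 s=7: MISS | VC [31, 15]
  [12] addr=0x3d blk=15 s=7: VC-HIT | VC [31, 23]
  [13] addr=0x2e blk=11 s=3: MISS | VC [31, 23]
  [14] addr=0x4e blk=19 s=3: MISS | VC [31, 23, 11]
  [15] addr=0x2d blk=11 s=3: VC-HIT | VC [31, 23, 19]

MISSES = 7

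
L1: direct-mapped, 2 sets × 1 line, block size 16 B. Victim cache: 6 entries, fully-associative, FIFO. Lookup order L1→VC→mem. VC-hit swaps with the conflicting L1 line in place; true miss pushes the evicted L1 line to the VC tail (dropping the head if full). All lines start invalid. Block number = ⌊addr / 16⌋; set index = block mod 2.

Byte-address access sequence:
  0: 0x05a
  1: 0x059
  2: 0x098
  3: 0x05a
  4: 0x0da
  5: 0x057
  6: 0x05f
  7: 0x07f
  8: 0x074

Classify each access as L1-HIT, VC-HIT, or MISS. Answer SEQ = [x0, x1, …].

SEQ = [MISS, L1-HIT, MISS, VC-HIT, MISS, VC-HIT, L1-HIT, MISS, L1-HIT]

  [0] addr=0x5a blk=5 s=1: MISS | VC []
  [1] addr=0x59 blk=5 s=1: L1-HIT | VC []
  [2] addr=0x98 blk=9 s=1: MISS | VC [5]
  [3] addr=0x5a blk=5 s=1: VC-HIT | VC [9]
  [4] addr=0xda blk=13 s=1: MISS | VC [9, 5]
  [5] addr=0x57 blk=5 s=1: VC-HIT | VC [9, 13]
  [6] addr=0x5f blk=5 s=1: L1-HIT | VC [9, 13]
  [7] addr=0x7f blk=7 s=1: MISS | VC [9, 13, 5]
  [8] addr=0x74 blk=7 s=1: L1-HIT | VC [9, 13, 5]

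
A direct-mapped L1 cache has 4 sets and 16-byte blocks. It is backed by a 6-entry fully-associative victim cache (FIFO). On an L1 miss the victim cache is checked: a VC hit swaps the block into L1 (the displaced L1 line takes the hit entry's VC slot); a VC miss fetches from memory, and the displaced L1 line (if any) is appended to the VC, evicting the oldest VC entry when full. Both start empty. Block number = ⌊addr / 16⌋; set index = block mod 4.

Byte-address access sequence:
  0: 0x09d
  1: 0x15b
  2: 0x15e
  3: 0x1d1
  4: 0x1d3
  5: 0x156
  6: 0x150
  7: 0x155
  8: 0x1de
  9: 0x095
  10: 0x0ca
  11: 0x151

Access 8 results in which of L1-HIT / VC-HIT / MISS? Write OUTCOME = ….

0: 0x9d (blk 9, set 1) → MISS  vc=[]
1: 0x15b (blk 21, set 1) → MISS  vc=[9]
2: 0x15e (blk 21, set 1) → L1-HIT  vc=[9]
3: 0x1d1 (blk 29, set 1) → MISS  vc=[9, 21]
4: 0x1d3 (blk 29, set 1) → L1-HIT  vc=[9, 21]
5: 0x156 (blk 21, set 1) → VC-HIT  vc=[9, 29]
6: 0x150 (blk 21, set 1) → L1-HIT  vc=[9, 29]
7: 0x155 (blk 21, set 1) → L1-HIT  vc=[9, 29]
8: 0x1de (blk 29, set 1) → VC-HIT  vc=[9, 21]
9: 0x95 (blk 9, set 1) → VC-HIT  vc=[29, 21]
10: 0xca (blk 12, set 0) → MISS  vc=[29, 21]
11: 0x151 (blk 21, set 1) → VC-HIT  vc=[29, 9]

OUTCOME = VC-HIT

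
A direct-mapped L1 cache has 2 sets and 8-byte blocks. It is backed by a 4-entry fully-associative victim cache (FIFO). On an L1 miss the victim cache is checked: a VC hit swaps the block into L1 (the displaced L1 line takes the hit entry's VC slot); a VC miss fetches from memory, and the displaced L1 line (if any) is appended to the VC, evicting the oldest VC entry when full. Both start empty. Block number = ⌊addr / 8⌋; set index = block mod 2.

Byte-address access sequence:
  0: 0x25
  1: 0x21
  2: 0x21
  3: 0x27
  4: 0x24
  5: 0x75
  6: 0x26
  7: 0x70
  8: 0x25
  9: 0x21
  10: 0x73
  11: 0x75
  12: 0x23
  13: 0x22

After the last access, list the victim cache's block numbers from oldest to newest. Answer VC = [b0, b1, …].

VC = [14]

0: 0x25 (blk 4, set 0) → MISS  vc=[]
1: 0x21 (blk 4, set 0) → L1-HIT  vc=[]
2: 0x21 (blk 4, set 0) → L1-HIT  vc=[]
3: 0x27 (blk 4, set 0) → L1-HIT  vc=[]
4: 0x24 (blk 4, set 0) → L1-HIT  vc=[]
5: 0x75 (blk 14, set 0) → MISS  vc=[4]
6: 0x26 (blk 4, set 0) → VC-HIT  vc=[14]
7: 0x70 (blk 14, set 0) → VC-HIT  vc=[4]
8: 0x25 (blk 4, set 0) → VC-HIT  vc=[14]
9: 0x21 (blk 4, set 0) → L1-HIT  vc=[14]
10: 0x73 (blk 14, set 0) → VC-HIT  vc=[4]
11: 0x75 (blk 14, set 0) → L1-HIT  vc=[4]
12: 0x23 (blk 4, set 0) → VC-HIT  vc=[14]
13: 0x22 (blk 4, set 0) → L1-HIT  vc=[14]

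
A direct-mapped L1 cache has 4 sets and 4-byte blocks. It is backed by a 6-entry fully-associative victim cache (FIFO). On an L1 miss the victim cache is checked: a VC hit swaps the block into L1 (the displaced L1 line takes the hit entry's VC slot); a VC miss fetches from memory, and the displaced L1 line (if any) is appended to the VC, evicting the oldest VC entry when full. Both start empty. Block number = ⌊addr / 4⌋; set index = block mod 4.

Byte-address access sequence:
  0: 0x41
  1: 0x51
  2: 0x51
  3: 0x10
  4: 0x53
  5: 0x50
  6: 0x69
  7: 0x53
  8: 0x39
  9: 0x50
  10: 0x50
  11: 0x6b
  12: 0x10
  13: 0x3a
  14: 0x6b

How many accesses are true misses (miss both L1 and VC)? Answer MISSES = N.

#0 0x41→b16/s0 MISS; vc=[]
#1 0x51→b20/s0 MISS; vc=[16]
#2 0x51→b20/s0 L1-HIT; vc=[16]
#3 0x10→b4/s0 MISS; vc=[16,20]
#4 0x53→b20/s0 VC-HIT; vc=[16,4]
#5 0x50→b20/s0 L1-HIT; vc=[16,4]
#6 0x69→b26/s2 MISS; vc=[16,4]
#7 0x53→b20/s0 L1-HIT; vc=[16,4]
#8 0x39→b14/s2 MISS; vc=[16,4,26]
#9 0x50→b20/s0 L1-HIT; vc=[16,4,26]
#10 0x50→b20/s0 L1-HIT; vc=[16,4,26]
#11 0x6b→b26/s2 VC-HIT; vc=[16,4,14]
#12 0x10→b4/s0 VC-HIT; vc=[16,20,14]
#13 0x3a→b14/s2 VC-HIT; vc=[16,20,26]
#14 0x6b→b26/s2 VC-HIT; vc=[16,20,14]

MISSES = 5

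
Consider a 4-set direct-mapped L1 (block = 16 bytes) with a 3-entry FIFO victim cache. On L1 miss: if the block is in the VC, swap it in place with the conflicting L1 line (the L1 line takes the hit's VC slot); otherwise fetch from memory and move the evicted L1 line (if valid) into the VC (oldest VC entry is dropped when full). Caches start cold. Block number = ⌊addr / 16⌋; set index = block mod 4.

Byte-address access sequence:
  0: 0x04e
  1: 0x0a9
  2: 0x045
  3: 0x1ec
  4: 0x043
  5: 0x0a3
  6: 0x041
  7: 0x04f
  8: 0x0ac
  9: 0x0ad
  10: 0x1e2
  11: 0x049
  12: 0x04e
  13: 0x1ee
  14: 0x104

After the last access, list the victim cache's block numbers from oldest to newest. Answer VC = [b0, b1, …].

#0 0x4e→b4/s0 MISS; vc=[]
#1 0xa9→b10/s2 MISS; vc=[]
#2 0x45→b4/s0 L1-HIT; vc=[]
#3 0x1ec→b30/s2 MISS; vc=[10]
#4 0x43→b4/s0 L1-HIT; vc=[10]
#5 0xa3→b10/s2 VC-HIT; vc=[30]
#6 0x41→b4/s0 L1-HIT; vc=[30]
#7 0x4f→b4/s0 L1-HIT; vc=[30]
#8 0xac→b10/s2 L1-HIT; vc=[30]
#9 0xad→b10/s2 L1-HIT; vc=[30]
#10 0x1e2→b30/s2 VC-HIT; vc=[10]
#11 0x49→b4/s0 L1-HIT; vc=[10]
#12 0x4e→b4/s0 L1-HIT; vc=[10]
#13 0x1ee→b30/s2 L1-HIT; vc=[10]
#14 0x104→b16/s0 MISS; vc=[10,4]

VC = [10, 4]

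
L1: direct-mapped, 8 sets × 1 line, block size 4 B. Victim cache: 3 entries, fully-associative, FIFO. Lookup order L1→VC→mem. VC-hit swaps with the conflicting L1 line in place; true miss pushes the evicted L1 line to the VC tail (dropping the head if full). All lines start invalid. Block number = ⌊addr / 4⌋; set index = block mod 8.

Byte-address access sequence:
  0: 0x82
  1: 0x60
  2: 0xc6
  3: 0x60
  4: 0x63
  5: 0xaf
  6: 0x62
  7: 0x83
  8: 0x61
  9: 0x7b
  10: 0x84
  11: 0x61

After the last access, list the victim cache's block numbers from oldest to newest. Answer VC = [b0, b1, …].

0: 0x82 (blk 32, set 0) → MISS  vc=[]
1: 0x60 (blk 24, set 0) → MISS  vc=[32]
2: 0xc6 (blk 49, set 1) → MISS  vc=[32]
3: 0x60 (blk 24, set 0) → L1-HIT  vc=[32]
4: 0x63 (blk 24, set 0) → L1-HIT  vc=[32]
5: 0xaf (blk 43, set 3) → MISS  vc=[32]
6: 0x62 (blk 24, set 0) → L1-HIT  vc=[32]
7: 0x83 (blk 32, set 0) → VC-HIT  vc=[24]
8: 0x61 (blk 24, set 0) → VC-HIT  vc=[32]
9: 0x7b (blk 30, set 6) → MISS  vc=[32]
10: 0x84 (blk 33, set 1) → MISS  vc=[32, 49]
11: 0x61 (blk 24, set 0) → L1-HIT  vc=[32, 49]

VC = [32, 49]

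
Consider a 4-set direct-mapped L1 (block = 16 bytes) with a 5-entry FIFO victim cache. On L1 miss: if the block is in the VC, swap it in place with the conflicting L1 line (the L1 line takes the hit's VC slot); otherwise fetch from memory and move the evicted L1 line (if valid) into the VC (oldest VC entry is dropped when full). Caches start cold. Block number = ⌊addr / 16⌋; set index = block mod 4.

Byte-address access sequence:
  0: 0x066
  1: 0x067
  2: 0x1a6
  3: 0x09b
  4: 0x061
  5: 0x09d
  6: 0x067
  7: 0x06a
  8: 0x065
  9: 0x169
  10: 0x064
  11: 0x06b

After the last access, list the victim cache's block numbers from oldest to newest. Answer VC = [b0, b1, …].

#0 0x66→b6/s2 MISS; vc=[]
#1 0x67→b6/s2 L1-HIT; vc=[]
#2 0x1a6→b26/s2 MISS; vc=[6]
#3 0x9b→b9/s1 MISS; vc=[6]
#4 0x61→b6/s2 VC-HIT; vc=[26]
#5 0x9d→b9/s1 L1-HIT; vc=[26]
#6 0x67→b6/s2 L1-HIT; vc=[26]
#7 0x6a→b6/s2 L1-HIT; vc=[26]
#8 0x65→b6/s2 L1-HIT; vc=[26]
#9 0x169→b22/s2 MISS; vc=[26,6]
#10 0x64→b6/s2 VC-HIT; vc=[26,22]
#11 0x6b→b6/s2 L1-HIT; vc=[26,22]

VC = [26, 22]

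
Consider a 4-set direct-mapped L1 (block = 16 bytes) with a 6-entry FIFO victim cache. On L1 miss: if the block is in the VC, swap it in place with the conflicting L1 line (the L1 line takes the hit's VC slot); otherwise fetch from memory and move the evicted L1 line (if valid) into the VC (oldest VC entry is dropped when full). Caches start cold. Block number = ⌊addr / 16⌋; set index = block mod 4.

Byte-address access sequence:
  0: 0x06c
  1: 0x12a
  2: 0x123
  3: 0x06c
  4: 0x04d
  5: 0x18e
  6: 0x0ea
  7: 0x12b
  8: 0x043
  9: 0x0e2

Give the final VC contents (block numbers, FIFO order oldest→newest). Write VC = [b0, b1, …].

VC = [18, 24, 6]

  [0] addr=0x6c blk=6 s=2: MISS | VC []
  [1] addr=0x12a blk=18 s=2: MISS | VC [6]
  [2] addr=0x123 blk=18 s=2: L1-HIT | VC [6]
  [3] addr=0x6c blk=6 s=2: VC-HIT | VC [18]
  [4] addr=0x4d blk=4 s=0: MISS | VC [18]
  [5] addr=0x18e blk=24 s=0: MISS | VC [18, 4]
  [6] addr=0xea blk=14 s=2: MISS | VC [18, 4, 6]
  [7] addr=0x12b blk=18 s=2: VC-HIT | VC [14, 4, 6]
  [8] addr=0x43 blk=4 s=0: VC-HIT | VC [14, 24, 6]
  [9] addr=0xe2 blk=14 s=2: VC-HIT | VC [18, 24, 6]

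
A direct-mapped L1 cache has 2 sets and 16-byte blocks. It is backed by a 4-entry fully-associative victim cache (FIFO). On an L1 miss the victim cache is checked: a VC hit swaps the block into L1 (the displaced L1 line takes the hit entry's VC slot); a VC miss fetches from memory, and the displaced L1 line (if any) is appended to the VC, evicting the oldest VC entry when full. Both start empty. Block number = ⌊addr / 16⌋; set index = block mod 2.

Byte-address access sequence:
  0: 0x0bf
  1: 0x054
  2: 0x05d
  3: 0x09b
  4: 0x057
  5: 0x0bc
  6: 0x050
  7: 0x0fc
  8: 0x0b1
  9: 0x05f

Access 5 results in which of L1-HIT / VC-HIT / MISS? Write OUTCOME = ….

OUTCOME = VC-HIT

  [0] addr=0xbf blk=11 s=1: MISS | VC []
  [1] addr=0x54 blk=5 s=1: MISS | VC [11]
  [2] addr=0x5d blk=5 s=1: L1-HIT | VC [11]
  [3] addr=0x9b blk=9 s=1: MISS | VC [11, 5]
  [4] addr=0x57 blk=5 s=1: VC-HIT | VC [11, 9]
  [5] addr=0xbc blk=11 s=1: VC-HIT | VC [5, 9]
  [6] addr=0x50 blk=5 s=1: VC-HIT | VC [11, 9]
  [7] addr=0xfc blk=15 s=1: MISS | VC [11, 9, 5]
  [8] addr=0xb1 blk=11 s=1: VC-HIT | VC [15, 9, 5]
  [9] addr=0x5f blk=5 s=1: VC-HIT | VC [15, 9, 11]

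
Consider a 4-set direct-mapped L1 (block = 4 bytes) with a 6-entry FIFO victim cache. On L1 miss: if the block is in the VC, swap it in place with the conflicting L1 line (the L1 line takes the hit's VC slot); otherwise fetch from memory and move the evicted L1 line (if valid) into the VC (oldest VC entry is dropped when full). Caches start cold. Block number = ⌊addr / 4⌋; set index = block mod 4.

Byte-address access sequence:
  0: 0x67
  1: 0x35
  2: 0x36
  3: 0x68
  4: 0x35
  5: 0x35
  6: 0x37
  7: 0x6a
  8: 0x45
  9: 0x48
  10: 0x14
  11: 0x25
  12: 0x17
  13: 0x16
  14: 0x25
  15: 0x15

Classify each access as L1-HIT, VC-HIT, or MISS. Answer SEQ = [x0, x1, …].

SEQ = [MISS, MISS, L1-HIT, MISS, L1-HIT, L1-HIT, L1-HIT, L1-HIT, MISS, MISS, MISS, MISS, VC-HIT, L1-HIT, VC-HIT, VC-HIT]

0: 0x67 (blk 25, set 1) → MISS  vc=[]
1: 0x35 (blk 13, set 1) → MISS  vc=[25]
2: 0x36 (blk 13, set 1) → L1-HIT  vc=[25]
3: 0x68 (blk 26, set 2) → MISS  vc=[25]
4: 0x35 (blk 13, set 1) → L1-HIT  vc=[25]
5: 0x35 (blk 13, set 1) → L1-HIT  vc=[25]
6: 0x37 (blk 13, set 1) → L1-HIT  vc=[25]
7: 0x6a (blk 26, set 2) → L1-HIT  vc=[25]
8: 0x45 (blk 17, set 1) → MISS  vc=[25, 13]
9: 0x48 (blk 18, set 2) → MISS  vc=[25, 13, 26]
10: 0x14 (blk 5, set 1) → MISS  vc=[25, 13, 26, 17]
11: 0x25 (blk 9, set 1) → MISS  vc=[25, 13, 26, 17, 5]
12: 0x17 (blk 5, set 1) → VC-HIT  vc=[25, 13, 26, 17, 9]
13: 0x16 (blk 5, set 1) → L1-HIT  vc=[25, 13, 26, 17, 9]
14: 0x25 (blk 9, set 1) → VC-HIT  vc=[25, 13, 26, 17, 5]
15: 0x15 (blk 5, set 1) → VC-HIT  vc=[25, 13, 26, 17, 9]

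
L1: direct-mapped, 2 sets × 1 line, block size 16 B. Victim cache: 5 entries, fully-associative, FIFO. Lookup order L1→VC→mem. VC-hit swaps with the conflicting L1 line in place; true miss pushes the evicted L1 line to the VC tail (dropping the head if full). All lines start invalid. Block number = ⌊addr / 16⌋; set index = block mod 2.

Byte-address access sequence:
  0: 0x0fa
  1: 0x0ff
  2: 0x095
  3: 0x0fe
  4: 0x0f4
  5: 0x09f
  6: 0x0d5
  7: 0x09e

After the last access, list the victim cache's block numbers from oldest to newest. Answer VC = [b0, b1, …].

  [0] addr=0xfa blk=15 s=1: MISS | VC []
  [1] addr=0xff blk=15 s=1: L1-HIT | VC []
  [2] addr=0x95 blk=9 s=1: MISS | VC [15]
  [3] addr=0xfe blk=15 s=1: VC-HIT | VC [9]
  [4] addr=0xf4 blk=15 s=1: L1-HIT | VC [9]
  [5] addr=0x9f blk=9 s=1: VC-HIT | VC [15]
  [6] addr=0xd5 blk=13 s=1: MISS | VC [15, 9]
  [7] addr=0x9e blk=9 s=1: VC-HIT | VC [15, 13]

VC = [15, 13]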